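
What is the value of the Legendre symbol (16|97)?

1

Euler's criterion: (16/97) ≡ 16^48 (mod 97).
16^2 ≡ 62 (mod 97)
16^4 ≡ 61 (mod 97)
16^8 ≡ 35 (mod 97)
16^16 ≡ 61 (mod 97)
16^32 ≡ 35 (mod 97)
16^48 = 16^(32+16) ≡ 1 (mod 97).
Result is 1, so (16/97) = 1.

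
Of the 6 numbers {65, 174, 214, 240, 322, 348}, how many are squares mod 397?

(65/397) = +1 → QR.
(174/397) = -1 → non-residue.
(214/397) = -1 → non-residue.
(240/397) = -1 → non-residue.
(322/397) = +1 → QR.
(348/397) = +1 → QR.
Total quadratic residues among the 6: 3.

3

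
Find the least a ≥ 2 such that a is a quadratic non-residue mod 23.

(2/23) = +1, so 2 is a residue.
(3/23) = +1, so 3 is a residue.
(4/23) = +1, so 4 is a residue.
(5/23) = −1, so 5 is the smallest positive non-residue mod 23.

5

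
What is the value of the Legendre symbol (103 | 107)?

Euler's criterion: (103/107) ≡ 103^53 (mod 107).
103^2 ≡ 16 (mod 107)
103^4 ≡ 42 (mod 107)
103^8 ≡ 52 (mod 107)
103^16 ≡ 29 (mod 107)
103^32 ≡ 92 (mod 107)
103^53 = 103^(32+16+4+1) ≡ 106 (mod 107).
Result is 106 ≡ −1, so (103/107) = −1.

-1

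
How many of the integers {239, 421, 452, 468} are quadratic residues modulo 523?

1

(239/523) = -1 → non-residue.
(421/523) = -1 → non-residue.
(452/523) = -1 → non-residue.
(468/523) = +1 → QR.
Total quadratic residues among the 4: 1.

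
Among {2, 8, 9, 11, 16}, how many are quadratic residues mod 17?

(2/17) = +1 → QR.
(8/17) = +1 → QR.
(9/17) = +1 → QR.
(11/17) = -1 → non-residue.
(16/17) = +1 → QR.
Total quadratic residues among the 5: 4.

4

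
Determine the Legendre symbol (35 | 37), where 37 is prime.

-1

Reciprocity: 35 ≡ 3 and 37 ≡ 1 (mod 4), so (35/37) = +(37/35).
Reduce top mod 35: now compute (2/35).
Pull out 2: since 35 ≡ 3 (mod 8), (2/35) = -1.
Reached (1/35) = 1. Collecting the sign flips along the way, the symbol is -1.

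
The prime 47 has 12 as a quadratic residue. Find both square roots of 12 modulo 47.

Since 47 ≡ 3 (mod 4), a square root of 12 is 12^((47+1)/4) = 12^12 mod 47.
Repeated squaring: 12^2≡3, 12^4≡9, 12^8≡34 (mod 47).
12^12 = 12^(8+4) ≡ 24 (mod 47).
Check: 24² = 576 ≡ 12 (mod 47). The two roots are 23 and 24.

23, 24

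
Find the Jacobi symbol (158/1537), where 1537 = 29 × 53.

Pull out 2: since 1537 ≡ 1 (mod 8), (2/1537) = +1.
Reciprocity: 79 ≡ 3 and 1537 ≡ 1 (mod 4), so (79/1537) = +(1537/79).
Reduce top mod 79: now compute (36/79).
Pull out 2^2: since 79 ≡ 7 (mod 8), (2/79) = +1, so (2/79)^2 = +1.
Reciprocity: 9 ≡ 1 and 79 ≡ 3 (mod 4), so (9/79) = +(79/9).
Reduce top mod 9: now compute (7/9).
Reciprocity: 7 ≡ 3 and 9 ≡ 1 (mod 4), so (7/9) = +(9/7).
Reduce top mod 7: now compute (2/7).
Pull out 2: since 7 ≡ 7 (mod 8), (2/7) = +1.
Reached (1/7) = 1. Collecting the sign flips along the way, the symbol is +1.

1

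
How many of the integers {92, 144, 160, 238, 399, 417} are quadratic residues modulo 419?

4

(92/419) = +1 → QR.
(144/419) = +1 → QR.
(160/419) = -1 → non-residue.
(238/419) = +1 → QR.
(399/419) = -1 → non-residue.
(417/419) = +1 → QR.
Total quadratic residues among the 6: 4.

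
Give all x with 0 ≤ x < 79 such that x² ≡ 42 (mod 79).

11, 68

Since 79 ≡ 3 (mod 4), a square root of 42 is 42^((79+1)/4) = 42^20 mod 79.
Repeated squaring: 42^2≡26, 42^4≡44, 42^8≡40, 42^16≡20 (mod 79).
42^20 = 42^(16+4) ≡ 11 (mod 79).
Check: 11² = 121 ≡ 42 (mod 79). The two roots are 11 and 68.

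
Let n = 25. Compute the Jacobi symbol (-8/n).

1

First reduce: -8 ≡ 17 (mod 25).
Reciprocity: 17 ≡ 1 and 25 ≡ 1 (mod 4), so (17/25) = +(25/17).
Reduce top mod 17: now compute (8/17).
Pull out 2^3: since 17 ≡ 1 (mod 8), (2/17) = +1, so (2/17)^3 = +1.
Reached (1/17) = 1. Collecting the sign flips along the way, the symbol is +1.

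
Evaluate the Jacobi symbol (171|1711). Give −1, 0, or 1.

Reciprocity: 171 ≡ 3 and 1711 ≡ 3 (mod 4), so (171/1711) = −(1711/171).
Reduce top mod 171: now compute (1/171).
Reached (1/171) = 1. Collecting the sign flips along the way, the symbol is -1.

-1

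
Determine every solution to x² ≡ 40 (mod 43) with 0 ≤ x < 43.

Since 43 ≡ 3 (mod 4), a square root of 40 is 40^((43+1)/4) = 40^11 mod 43.
Repeated squaring: 40^2≡9, 40^4≡38, 40^8≡25 (mod 43).
40^11 = 40^(8+2+1) ≡ 13 (mod 43).
Check: 13² = 169 ≡ 40 (mod 43). The two roots are 13 and 30.

13, 30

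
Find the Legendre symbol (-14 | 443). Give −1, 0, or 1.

Euler's criterion: (-14/443) ≡ 429^221 (mod 443).
429^2 ≡ 196 (mod 443)
429^4 ≡ 318 (mod 443)
429^8 ≡ 120 (mod 443)
429^16 ≡ 224 (mod 443)
429^32 ≡ 117 (mod 443)
429^64 ≡ 399 (mod 443)
429^128 ≡ 164 (mod 443)
429^221 = 429^(128+64+16+8+4+1) ≡ 442 (mod 443).
Result is 442 ≡ −1, so (-14/443) = −1.

-1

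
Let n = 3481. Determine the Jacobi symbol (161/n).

Reciprocity: 161 ≡ 1 and 3481 ≡ 1 (mod 4), so (161/3481) = +(3481/161).
Reduce top mod 161: now compute (100/161).
Pull out 2^2: since 161 ≡ 1 (mod 8), (2/161) = +1, so (2/161)^2 = +1.
Reciprocity: 25 ≡ 1 and 161 ≡ 1 (mod 4), so (25/161) = +(161/25).
Reduce top mod 25: now compute (11/25).
Reciprocity: 11 ≡ 3 and 25 ≡ 1 (mod 4), so (11/25) = +(25/11).
Reduce top mod 11: now compute (3/11).
Reciprocity: 3 ≡ 3 and 11 ≡ 3 (mod 4), so (3/11) = −(11/3).
Reduce top mod 3: now compute (2/3).
Pull out 2: since 3 ≡ 3 (mod 8), (2/3) = -1.
Reached (1/3) = 1. Collecting the sign flips along the way, the symbol is +1.

1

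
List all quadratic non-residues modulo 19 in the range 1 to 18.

Square k = 1,…,9 (k and 19−k give the same square):
1²=1, 2²=4, 3²=9, 4²=16, 5²≡6, 6²≡17, 7²≡11, 8²≡7, 9²≡5 (mod 19).
The residues are {1, 4, 5, 6, 7, 9, 11, 16, 17}; the non-residues are the remaining 9 nonzero classes.

2,3,8,10,12,13,14,15,18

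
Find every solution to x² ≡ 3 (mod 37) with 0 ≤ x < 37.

15, 22

37 ≡ 1 (mod 4), so we find a root by search.
Trying successive values, 15² = 225 ≡ 3 (mod 37). The other root is 37 − 15 = 22.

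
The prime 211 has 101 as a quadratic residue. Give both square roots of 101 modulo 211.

Since 211 ≡ 3 (mod 4), a square root of 101 is 101^((211+1)/4) = 101^53 mod 211.
Repeated squaring: 101^2≡73, 101^4≡54, 101^8≡173, 101^16≡178, 101^32≡34 (mod 211).
101^53 = 101^(32+16+4+1) ≡ 34 (mod 211).
Check: 34² = 1156 ≡ 101 (mod 211). The two roots are 34 and 177.

34, 177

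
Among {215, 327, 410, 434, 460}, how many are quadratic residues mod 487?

3

(215/487) = +1 → QR.
(327/487) = +1 → QR.
(410/487) = -1 → non-residue.
(434/487) = -1 → non-residue.
(460/487) = +1 → QR.
Total quadratic residues among the 5: 3.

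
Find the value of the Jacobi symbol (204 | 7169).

1

Pull out 2^2: since 7169 ≡ 1 (mod 8), (2/7169) = +1, so (2/7169)^2 = +1.
Reciprocity: 51 ≡ 3 and 7169 ≡ 1 (mod 4), so (51/7169) = +(7169/51).
Reduce top mod 51: now compute (29/51).
Reciprocity: 29 ≡ 1 and 51 ≡ 3 (mod 4), so (29/51) = +(51/29).
Reduce top mod 29: now compute (22/29).
Pull out 2: since 29 ≡ 5 (mod 8), (2/29) = -1.
Reciprocity: 11 ≡ 3 and 29 ≡ 1 (mod 4), so (11/29) = +(29/11).
Reduce top mod 11: now compute (7/11).
Reciprocity: 7 ≡ 3 and 11 ≡ 3 (mod 4), so (7/11) = −(11/7).
Reduce top mod 7: now compute (4/7).
Pull out 2^2: since 7 ≡ 7 (mod 8), (2/7) = +1, so (2/7)^2 = +1.
Reached (1/7) = 1. Collecting the sign flips along the way, the symbol is +1.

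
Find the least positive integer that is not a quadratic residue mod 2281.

7

(2/2281) = +1, so 2 is a residue.
(3/2281) = +1, so 3 is a residue.
(4/2281) = +1, so 4 is a residue.
(5/2281) = +1, so 5 is a residue.
(6/2281) = +1, so 6 is a residue.
(7/2281) = −1, so 7 is the smallest positive non-residue mod 2281.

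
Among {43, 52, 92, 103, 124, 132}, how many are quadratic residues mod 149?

3

(43/149) = -1 → non-residue.
(52/149) = -1 → non-residue.
(92/149) = -1 → non-residue.
(103/149) = +1 → QR.
(124/149) = +1 → QR.
(132/149) = +1 → QR.
Total quadratic residues among the 6: 3.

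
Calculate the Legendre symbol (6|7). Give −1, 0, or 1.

Pull out 2: since 7 ≡ 7 (mod 8), (2/7) = +1.
Reciprocity: 3 ≡ 3 and 7 ≡ 3 (mod 4), so (3/7) = −(7/3).
Reduce top mod 3: now compute (1/3).
Reached (1/3) = 1. Collecting the sign flips along the way, the symbol is -1.

-1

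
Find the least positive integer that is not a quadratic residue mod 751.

3

(2/751) = +1, so 2 is a residue.
(3/751) = −1, so 3 is the smallest positive non-residue mod 751.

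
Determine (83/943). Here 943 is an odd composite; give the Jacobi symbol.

Reciprocity: 83 ≡ 3 and 943 ≡ 3 (mod 4), so (83/943) = −(943/83).
Reduce top mod 83: now compute (30/83).
Pull out 2: since 83 ≡ 3 (mod 8), (2/83) = -1.
Reciprocity: 15 ≡ 3 and 83 ≡ 3 (mod 4), so (15/83) = −(83/15).
Reduce top mod 15: now compute (8/15).
Pull out 2^3: since 15 ≡ 7 (mod 8), (2/15) = +1, so (2/15)^3 = +1.
Reached (1/15) = 1. Collecting the sign flips along the way, the symbol is -1.

-1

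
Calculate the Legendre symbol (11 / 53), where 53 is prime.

1

Reciprocity: 11 ≡ 3 and 53 ≡ 1 (mod 4), so (11/53) = +(53/11).
Reduce top mod 11: now compute (9/11).
Reciprocity: 9 ≡ 1 and 11 ≡ 3 (mod 4), so (9/11) = +(11/9).
Reduce top mod 9: now compute (2/9).
Pull out 2: since 9 ≡ 1 (mod 8), (2/9) = +1.
Reached (1/9) = 1. Collecting the sign flips along the way, the symbol is +1.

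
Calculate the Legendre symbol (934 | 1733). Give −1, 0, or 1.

-1

Pull out 2: since 1733 ≡ 5 (mod 8), (2/1733) = -1.
Reciprocity: 467 ≡ 3 and 1733 ≡ 1 (mod 4), so (467/1733) = +(1733/467).
Reduce top mod 467: now compute (332/467).
Pull out 2^2: since 467 ≡ 3 (mod 8), (2/467) = -1, so (2/467)^2 = +1.
Reciprocity: 83 ≡ 3 and 467 ≡ 3 (mod 4), so (83/467) = −(467/83).
Reduce top mod 83: now compute (52/83).
Pull out 2^2: since 83 ≡ 3 (mod 8), (2/83) = -1, so (2/83)^2 = +1.
Reciprocity: 13 ≡ 1 and 83 ≡ 3 (mod 4), so (13/83) = +(83/13).
Reduce top mod 13: now compute (5/13).
Reciprocity: 5 ≡ 1 and 13 ≡ 1 (mod 4), so (5/13) = +(13/5).
Reduce top mod 5: now compute (3/5).
Reciprocity: 3 ≡ 3 and 5 ≡ 1 (mod 4), so (3/5) = +(5/3).
Reduce top mod 3: now compute (2/3).
Pull out 2: since 3 ≡ 3 (mod 8), (2/3) = -1.
Reached (1/3) = 1. Collecting the sign flips along the way, the symbol is -1.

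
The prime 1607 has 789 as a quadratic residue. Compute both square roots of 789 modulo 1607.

647, 960

Since 1607 ≡ 3 (mod 4), a square root of 789 is 789^((1607+1)/4) = 789^402 mod 1607.
Repeated squaring: 789^2≡612, 789^4≡113, 789^8≡1520, 789^16≡1141, 789^32≡211, 789^64≡1132, 789^128≡645, 789^256≡1419 (mod 1607).
789^402 = 789^(256+128+16+2) ≡ 647 (mod 1607).
Check: 647² = 418609 ≡ 789 (mod 1607). The two roots are 647 and 960.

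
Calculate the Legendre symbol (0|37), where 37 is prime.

0

Top reduces to 0: gcd > 1, so the symbol is 0.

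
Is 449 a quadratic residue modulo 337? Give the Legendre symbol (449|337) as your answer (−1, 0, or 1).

1

First reduce: 449 ≡ 112 (mod 337).
Pull out 2^4: since 337 ≡ 1 (mod 8), (2/337) = +1, so (2/337)^4 = +1.
Reciprocity: 7 ≡ 3 and 337 ≡ 1 (mod 4), so (7/337) = +(337/7).
Reduce top mod 7: now compute (1/7).
Reached (1/7) = 1. Collecting the sign flips along the way, the symbol is +1.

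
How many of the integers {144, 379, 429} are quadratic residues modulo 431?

(144/431) = +1 → QR.
(379/431) = +1 → QR.
(429/431) = -1 → non-residue.
Total quadratic residues among the 3: 2.

2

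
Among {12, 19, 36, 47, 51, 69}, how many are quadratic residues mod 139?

(12/139) = -1 → non-residue.
(19/139) = -1 → non-residue.
(36/139) = +1 → QR.
(47/139) = +1 → QR.
(51/139) = +1 → QR.
(69/139) = +1 → QR.
Total quadratic residues among the 6: 4.

4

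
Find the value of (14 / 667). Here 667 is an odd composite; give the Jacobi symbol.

1

Pull out 2: since 667 ≡ 3 (mod 8), (2/667) = -1.
Reciprocity: 7 ≡ 3 and 667 ≡ 3 (mod 4), so (7/667) = −(667/7).
Reduce top mod 7: now compute (2/7).
Pull out 2: since 7 ≡ 7 (mod 8), (2/7) = +1.
Reached (1/7) = 1. Collecting the sign flips along the way, the symbol is +1.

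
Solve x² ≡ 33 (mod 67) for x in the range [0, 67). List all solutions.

10, 57

Since 67 ≡ 3 (mod 4), a square root of 33 is 33^((67+1)/4) = 33^17 mod 67.
Repeated squaring: 33^2≡17, 33^4≡21, 33^8≡39, 33^16≡47 (mod 67).
33^17 = 33^(16+1) ≡ 10 (mod 67).
Check: 10² = 100 ≡ 33 (mod 67). The two roots are 10 and 57.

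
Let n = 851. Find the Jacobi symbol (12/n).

1

Pull out 2^2: since 851 ≡ 3 (mod 8), (2/851) = -1, so (2/851)^2 = +1.
Reciprocity: 3 ≡ 3 and 851 ≡ 3 (mod 4), so (3/851) = −(851/3).
Reduce top mod 3: now compute (2/3).
Pull out 2: since 3 ≡ 3 (mod 8), (2/3) = -1.
Reached (1/3) = 1. Collecting the sign flips along the way, the symbol is +1.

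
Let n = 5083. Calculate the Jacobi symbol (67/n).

1

Reciprocity: 67 ≡ 3 and 5083 ≡ 3 (mod 4), so (67/5083) = −(5083/67).
Reduce top mod 67: now compute (58/67).
Pull out 2: since 67 ≡ 3 (mod 8), (2/67) = -1.
Reciprocity: 29 ≡ 1 and 67 ≡ 3 (mod 4), so (29/67) = +(67/29).
Reduce top mod 29: now compute (9/29).
Reciprocity: 9 ≡ 1 and 29 ≡ 1 (mod 4), so (9/29) = +(29/9).
Reduce top mod 9: now compute (2/9).
Pull out 2: since 9 ≡ 1 (mod 8), (2/9) = +1.
Reached (1/9) = 1. Collecting the sign flips along the way, the symbol is +1.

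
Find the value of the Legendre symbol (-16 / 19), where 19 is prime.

-1

Euler's criterion: (-16/19) ≡ 3^9 (mod 19).
3^2 ≡ 9 (mod 19)
3^4 ≡ 5 (mod 19)
3^8 ≡ 6 (mod 19)
3^9 = 3^(8+1) ≡ 18 (mod 19).
Result is 18 ≡ −1, so (-16/19) = −1.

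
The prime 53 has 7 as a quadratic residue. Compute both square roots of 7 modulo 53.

53 ≡ 1 (mod 4), so we find a root by search.
Trying successive values, 22² = 484 ≡ 7 (mod 53). The other root is 53 − 22 = 31.

22, 31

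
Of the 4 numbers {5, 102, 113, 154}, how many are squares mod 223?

0

(5/223) = -1 → non-residue.
(102/223) = -1 → non-residue.
(113/223) = -1 → non-residue.
(154/223) = -1 → non-residue.
Total quadratic residues among the 4: 0.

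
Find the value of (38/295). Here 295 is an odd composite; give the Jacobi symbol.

1

Pull out 2: since 295 ≡ 7 (mod 8), (2/295) = +1.
Reciprocity: 19 ≡ 3 and 295 ≡ 3 (mod 4), so (19/295) = −(295/19).
Reduce top mod 19: now compute (10/19).
Pull out 2: since 19 ≡ 3 (mod 8), (2/19) = -1.
Reciprocity: 5 ≡ 1 and 19 ≡ 3 (mod 4), so (5/19) = +(19/5).
Reduce top mod 5: now compute (4/5).
Pull out 2^2: since 5 ≡ 5 (mod 8), (2/5) = -1, so (2/5)^2 = +1.
Reached (1/5) = 1. Collecting the sign flips along the way, the symbol is +1.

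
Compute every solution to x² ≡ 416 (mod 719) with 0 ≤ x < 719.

Since 719 ≡ 3 (mod 4), a square root of 416 is 416^((719+1)/4) = 416^180 mod 719.
Repeated squaring: 416^2≡496, 416^4≡118, 416^8≡263, 416^16≡145, 416^32≡174, 416^64≡78, 416^128≡332 (mod 719).
416^180 = 416^(128+32+16+4) ≡ 461 (mod 719).
Check: 461² = 212521 ≡ 416 (mod 719). The two roots are 258 and 461.

258, 461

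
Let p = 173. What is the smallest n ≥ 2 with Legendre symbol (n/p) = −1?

2

(2/173) = −1, so 2 is the smallest positive non-residue mod 173.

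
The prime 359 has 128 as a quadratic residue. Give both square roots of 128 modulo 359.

Since 359 ≡ 3 (mod 4), a square root of 128 is 128^((359+1)/4) = 128^90 mod 359.
Repeated squaring: 128^2≡229, 128^4≡27, 128^8≡11, 128^16≡121, 128^32≡281, 128^64≡340 (mod 359).
128^90 = 128^(64+16+8+2) ≡ 207 (mod 359).
Check: 207² = 42849 ≡ 128 (mod 359). The two roots are 152 and 207.

152, 207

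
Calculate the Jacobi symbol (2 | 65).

1

Pull out 2: since 65 ≡ 1 (mod 8), (2/65) = +1.
Reached (1/65) = 1. Collecting the sign flips along the way, the symbol is +1.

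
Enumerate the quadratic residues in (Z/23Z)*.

1,2,3,4,6,8,9,12,13,16,18

Square k = 1,…,11 (k and 23−k give the same square):
1²=1, 2²=4, 3²=9, 4²=16, 5²≡2, 6²≡13, 7²≡3, 8²≡18, 9²≡12, 10²≡8, 11²≡6 (mod 23).
So the quadratic residues mod 23 are {1, 2, 3, 4, 6, 8, 9, 12, 13, 16, 18}.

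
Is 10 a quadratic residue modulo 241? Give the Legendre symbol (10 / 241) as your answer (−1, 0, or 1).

1

Euler's criterion: (10/241) ≡ 10^120 (mod 241).
10^2 ≡ 100 (mod 241)
10^4 ≡ 119 (mod 241)
10^8 ≡ 183 (mod 241)
10^16 ≡ 231 (mod 241)
10^32 ≡ 100 (mod 241)
10^64 ≡ 119 (mod 241)
10^120 = 10^(64+32+16+8) ≡ 1 (mod 241).
Result is 1, so (10/241) = 1.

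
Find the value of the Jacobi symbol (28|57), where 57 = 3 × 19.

Pull out 2^2: since 57 ≡ 1 (mod 8), (2/57) = +1, so (2/57)^2 = +1.
Reciprocity: 7 ≡ 3 and 57 ≡ 1 (mod 4), so (7/57) = +(57/7).
Reduce top mod 7: now compute (1/7).
Reached (1/7) = 1. Collecting the sign flips along the way, the symbol is +1.

1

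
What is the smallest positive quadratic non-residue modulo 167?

(2/167) = +1, so 2 is a residue.
(3/167) = +1, so 3 is a residue.
(4/167) = +1, so 4 is a residue.
(5/167) = −1, so 5 is the smallest positive non-residue mod 167.

5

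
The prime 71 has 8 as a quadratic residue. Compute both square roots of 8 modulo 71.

Since 71 ≡ 3 (mod 4), a square root of 8 is 8^((71+1)/4) = 8^18 mod 71.
Repeated squaring: 8^2≡64, 8^4≡49, 8^8≡58, 8^16≡27 (mod 71).
8^18 = 8^(16+2) ≡ 24 (mod 71).
Check: 24² = 576 ≡ 8 (mod 71). The two roots are 24 and 47.

24, 47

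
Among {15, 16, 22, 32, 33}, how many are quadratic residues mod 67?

4

(15/67) = +1 → QR.
(16/67) = +1 → QR.
(22/67) = +1 → QR.
(32/67) = -1 → non-residue.
(33/67) = +1 → QR.
Total quadratic residues among the 5: 4.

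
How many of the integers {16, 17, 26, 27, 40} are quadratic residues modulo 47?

3

(16/47) = +1 → QR.
(17/47) = +1 → QR.
(26/47) = -1 → non-residue.
(27/47) = +1 → QR.
(40/47) = -1 → non-residue.
Total quadratic residues among the 5: 3.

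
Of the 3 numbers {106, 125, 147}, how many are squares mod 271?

(106/271) = +1 → QR.
(125/271) = +1 → QR.
(147/271) = -1 → non-residue.
Total quadratic residues among the 3: 2.

2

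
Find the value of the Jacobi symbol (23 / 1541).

0

Reciprocity: 23 ≡ 3 and 1541 ≡ 1 (mod 4), so (23/1541) = +(1541/23).
Reduce top mod 23: now compute (0/23).
Top reduces to 0: gcd > 1, so the symbol is 0.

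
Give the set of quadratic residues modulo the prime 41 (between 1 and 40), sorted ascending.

1, 2, 4, 5, 8, 9, 10, 16, 18, 20, 21, 23, 25, 31, 32, 33, 36, 37, 39, 40

Square k = 1,…,20 (k and 41−k give the same square):
1²=1, 2²=4, 3²=9, 4²=16, 5²=25, 6²=36, 7²≡8, 8²≡23, 9²≡40, 10²≡18, 11²≡39, 12²≡21, 13²≡5, 14²≡32, 15²≡20, 16²≡10, 17²≡2, 18²≡37, 19²≡33, 20²≡31 (mod 41).
So the quadratic residues mod 41 are {1, 2, 4, 5, 8, 9, 10, 16, 18, 20, 21, 23, 25, 31, 32, 33, 36, 37, 39, 40}.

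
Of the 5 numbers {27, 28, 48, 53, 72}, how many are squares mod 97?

4

(27/97) = +1 → QR.
(28/97) = -1 → non-residue.
(48/97) = +1 → QR.
(53/97) = +1 → QR.
(72/97) = +1 → QR.
Total quadratic residues among the 5: 4.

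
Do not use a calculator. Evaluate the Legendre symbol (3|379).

Reciprocity: 3 ≡ 3 and 379 ≡ 3 (mod 4), so (3/379) = −(379/3).
Reduce top mod 3: now compute (1/3).
Reached (1/3) = 1. Collecting the sign flips along the way, the symbol is -1.

-1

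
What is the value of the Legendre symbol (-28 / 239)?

1

Euler's criterion: (-28/239) ≡ 211^119 (mod 239).
211^2 ≡ 67 (mod 239)
211^4 ≡ 187 (mod 239)
211^8 ≡ 75 (mod 239)
211^16 ≡ 128 (mod 239)
211^32 ≡ 132 (mod 239)
211^64 ≡ 216 (mod 239)
211^119 = 211^(64+32+16+4+2+1) ≡ 1 (mod 239).
Result is 1, so (-28/239) = 1.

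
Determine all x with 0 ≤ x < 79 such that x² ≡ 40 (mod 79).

Since 79 ≡ 3 (mod 4), a square root of 40 is 40^((79+1)/4) = 40^20 mod 79.
Repeated squaring: 40^2≡20, 40^4≡5, 40^8≡25, 40^16≡72 (mod 79).
40^20 = 40^(16+4) ≡ 44 (mod 79).
Check: 44² = 1936 ≡ 40 (mod 79). The two roots are 35 and 44.

35, 44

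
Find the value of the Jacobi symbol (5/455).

0

Reciprocity: 5 ≡ 1 and 455 ≡ 3 (mod 4), so (5/455) = +(455/5).
Reduce top mod 5: now compute (0/5).
Top reduces to 0: gcd > 1, so the symbol is 0.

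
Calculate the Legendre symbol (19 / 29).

Euler's criterion: (19/29) ≡ 19^14 (mod 29).
19^2 ≡ 13 (mod 29)
19^4 ≡ 24 (mod 29)
19^8 ≡ 25 (mod 29)
19^14 = 19^(8+4+2) ≡ 28 (mod 29).
Result is 28 ≡ −1, so (19/29) = −1.

-1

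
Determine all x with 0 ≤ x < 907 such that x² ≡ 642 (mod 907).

Since 907 ≡ 3 (mod 4), a square root of 642 is 642^((907+1)/4) = 642^227 mod 907.
Repeated squaring: 642^2≡386, 642^4≡248, 642^8≡735, 642^16≡560, 642^32≡685, 642^64≡306, 642^128≡215 (mod 907).
642^227 = 642^(128+64+32+2+1) ≡ 78 (mod 907).
Check: 78² = 6084 ≡ 642 (mod 907). The two roots are 78 and 829.

78, 829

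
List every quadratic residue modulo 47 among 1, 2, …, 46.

Square k = 1,…,23 (k and 47−k give the same square):
1²=1, 2²=4, 3²=9, 4²=16, 5²=25, 6²=36, 7²≡2, 8²≡17, 9²≡34, 10²≡6, 11²≡27, 12²≡3, 13²≡28, 14²≡8, 15²≡37, 16²≡21, 17²≡7, 18²≡42, 19²≡32, 20²≡24, 21²≡18, 22²≡14, 23²≡12 (mod 47).
So the quadratic residues mod 47 are {1, 2, 3, 4, 6, 7, 8, 9, 12, 14, 16, 17, 18, 21, 24, 25, 27, 28, 32, 34, 36, 37, 42}.

1 2 3 4 6 7 8 9 12 14 16 17 18 21 24 25 27 28 32 34 36 37 42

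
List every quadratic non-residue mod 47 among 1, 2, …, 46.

5, 10, 11, 13, 15, 19, 20, 22, 23, 26, 29, 30, 31, 33, 35, 38, 39, 40, 41, 43, 44, 45, 46

Square k = 1,…,23 (k and 47−k give the same square):
1²=1, 2²=4, 3²=9, 4²=16, 5²=25, 6²=36, 7²≡2, 8²≡17, 9²≡34, 10²≡6, 11²≡27, 12²≡3, 13²≡28, 14²≡8, 15²≡37, 16²≡21, 17²≡7, 18²≡42, 19²≡32, 20²≡24, 21²≡18, 22²≡14, 23²≡12 (mod 47).
The residues are {1, 2, 3, 4, 6, 7, 8, 9, 12, 14, 16, 17, 18, 21, 24, 25, 27, 28, 32, 34, 36, 37, 42}; the non-residues are the remaining 23 nonzero classes.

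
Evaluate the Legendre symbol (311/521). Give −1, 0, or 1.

1

Euler's criterion: (311/521) ≡ 311^260 (mod 521).
311^2 ≡ 336 (mod 521)
311^4 ≡ 360 (mod 521)
311^8 ≡ 392 (mod 521)
311^16 ≡ 490 (mod 521)
311^32 ≡ 440 (mod 521)
311^64 ≡ 309 (mod 521)
311^128 ≡ 138 (mod 521)
311^256 ≡ 288 (mod 521)
311^260 = 311^(256+4) ≡ 1 (mod 521).
Result is 1, so (311/521) = 1.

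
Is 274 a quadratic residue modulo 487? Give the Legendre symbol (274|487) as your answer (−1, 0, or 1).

Pull out 2: since 487 ≡ 7 (mod 8), (2/487) = +1.
Reciprocity: 137 ≡ 1 and 487 ≡ 3 (mod 4), so (137/487) = +(487/137).
Reduce top mod 137: now compute (76/137).
Pull out 2^2: since 137 ≡ 1 (mod 8), (2/137) = +1, so (2/137)^2 = +1.
Reciprocity: 19 ≡ 3 and 137 ≡ 1 (mod 4), so (19/137) = +(137/19).
Reduce top mod 19: now compute (4/19).
Pull out 2^2: since 19 ≡ 3 (mod 8), (2/19) = -1, so (2/19)^2 = +1.
Reached (1/19) = 1. Collecting the sign flips along the way, the symbol is +1.

1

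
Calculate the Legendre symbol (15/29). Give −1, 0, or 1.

Reciprocity: 15 ≡ 3 and 29 ≡ 1 (mod 4), so (15/29) = +(29/15).
Reduce top mod 15: now compute (14/15).
Pull out 2: since 15 ≡ 7 (mod 8), (2/15) = +1.
Reciprocity: 7 ≡ 3 and 15 ≡ 3 (mod 4), so (7/15) = −(15/7).
Reduce top mod 7: now compute (1/7).
Reached (1/7) = 1. Collecting the sign flips along the way, the symbol is -1.

-1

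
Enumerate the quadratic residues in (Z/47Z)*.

Square k = 1,…,23 (k and 47−k give the same square):
1²=1, 2²=4, 3²=9, 4²=16, 5²=25, 6²=36, 7²≡2, 8²≡17, 9²≡34, 10²≡6, 11²≡27, 12²≡3, 13²≡28, 14²≡8, 15²≡37, 16²≡21, 17²≡7, 18²≡42, 19²≡32, 20²≡24, 21²≡18, 22²≡14, 23²≡12 (mod 47).
So the quadratic residues mod 47 are {1, 2, 3, 4, 6, 7, 8, 9, 12, 14, 16, 17, 18, 21, 24, 25, 27, 28, 32, 34, 36, 37, 42}.

1 2 3 4 6 7 8 9 12 14 16 17 18 21 24 25 27 28 32 34 36 37 42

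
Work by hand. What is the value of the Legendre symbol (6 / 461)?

Pull out 2: since 461 ≡ 5 (mod 8), (2/461) = -1.
Reciprocity: 3 ≡ 3 and 461 ≡ 1 (mod 4), so (3/461) = +(461/3).
Reduce top mod 3: now compute (2/3).
Pull out 2: since 3 ≡ 3 (mod 8), (2/3) = -1.
Reached (1/3) = 1. Collecting the sign flips along the way, the symbol is +1.

1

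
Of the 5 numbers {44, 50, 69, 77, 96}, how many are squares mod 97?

(44/97) = +1 → QR.
(50/97) = +1 → QR.
(69/97) = -1 → non-residue.
(77/97) = -1 → non-residue.
(96/97) = +1 → QR.
Total quadratic residues among the 5: 3.

3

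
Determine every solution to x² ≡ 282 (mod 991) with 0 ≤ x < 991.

Since 991 ≡ 3 (mod 4), a square root of 282 is 282^((991+1)/4) = 282^248 mod 991.
Repeated squaring: 282^2≡244, 282^4≡76, 282^8≡821, 282^16≡161, 282^32≡155, 282^64≡241, 282^128≡603 (mod 991).
282^248 = 282^(128+64+32+16+8) ≡ 770 (mod 991).
Check: 770² = 592900 ≡ 282 (mod 991). The two roots are 221 and 770.

221, 770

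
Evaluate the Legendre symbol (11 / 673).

-1

Reciprocity: 11 ≡ 3 and 673 ≡ 1 (mod 4), so (11/673) = +(673/11).
Reduce top mod 11: now compute (2/11).
Pull out 2: since 11 ≡ 3 (mod 8), (2/11) = -1.
Reached (1/11) = 1. Collecting the sign flips along the way, the symbol is -1.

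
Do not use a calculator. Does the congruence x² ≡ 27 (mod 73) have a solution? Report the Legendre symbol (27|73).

1

Reciprocity: 27 ≡ 3 and 73 ≡ 1 (mod 4), so (27/73) = +(73/27).
Reduce top mod 27: now compute (19/27).
Reciprocity: 19 ≡ 3 and 27 ≡ 3 (mod 4), so (19/27) = −(27/19).
Reduce top mod 19: now compute (8/19).
Pull out 2^3: since 19 ≡ 3 (mod 8), (2/19) = -1, so (2/19)^3 = -1.
Reached (1/19) = 1. Collecting the sign flips along the way, the symbol is +1.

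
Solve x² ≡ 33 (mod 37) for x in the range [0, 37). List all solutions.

12, 25

37 ≡ 1 (mod 4), so we find a root by search.
Trying successive values, 12² = 144 ≡ 33 (mod 37). The other root is 37 − 12 = 25.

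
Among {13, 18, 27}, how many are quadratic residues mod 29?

(13/29) = +1 → QR.
(18/29) = -1 → non-residue.
(27/29) = -1 → non-residue.
Total quadratic residues among the 3: 1.

1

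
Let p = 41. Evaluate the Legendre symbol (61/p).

First reduce: 61 ≡ 20 (mod 41).
Pull out 2^2: since 41 ≡ 1 (mod 8), (2/41) = +1, so (2/41)^2 = +1.
Reciprocity: 5 ≡ 1 and 41 ≡ 1 (mod 4), so (5/41) = +(41/5).
Reduce top mod 5: now compute (1/5).
Reached (1/5) = 1. Collecting the sign flips along the way, the symbol is +1.

1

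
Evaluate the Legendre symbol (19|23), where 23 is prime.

Reciprocity: 19 ≡ 3 and 23 ≡ 3 (mod 4), so (19/23) = −(23/19).
Reduce top mod 19: now compute (4/19).
Pull out 2^2: since 19 ≡ 3 (mod 8), (2/19) = -1, so (2/19)^2 = +1.
Reached (1/19) = 1. Collecting the sign flips along the way, the symbol is -1.

-1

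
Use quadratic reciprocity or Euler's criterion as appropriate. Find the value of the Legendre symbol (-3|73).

1

First reduce: -3 ≡ 70 (mod 73).
Pull out 2: since 73 ≡ 1 (mod 8), (2/73) = +1.
Reciprocity: 35 ≡ 3 and 73 ≡ 1 (mod 4), so (35/73) = +(73/35).
Reduce top mod 35: now compute (3/35).
Reciprocity: 3 ≡ 3 and 35 ≡ 3 (mod 4), so (3/35) = −(35/3).
Reduce top mod 3: now compute (2/3).
Pull out 2: since 3 ≡ 3 (mod 8), (2/3) = -1.
Reached (1/3) = 1. Collecting the sign flips along the way, the symbol is +1.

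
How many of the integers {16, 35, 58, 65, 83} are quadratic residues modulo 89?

(16/89) = +1 → QR.
(35/89) = -1 → non-residue.
(58/89) = -1 → non-residue.
(65/89) = -1 → non-residue.
(83/89) = -1 → non-residue.
Total quadratic residues among the 5: 1.

1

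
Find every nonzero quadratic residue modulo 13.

Square k = 1,…,6 (k and 13−k give the same square):
1²=1, 2²=4, 3²=9, 4²≡3, 5²≡12, 6²≡10 (mod 13).
So the quadratic residues mod 13 are {1, 3, 4, 9, 10, 12}.

1 3 4 9 10 12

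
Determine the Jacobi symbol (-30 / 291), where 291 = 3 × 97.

0

First reduce: -30 ≡ 261 (mod 291).
Reciprocity: 261 ≡ 1 and 291 ≡ 3 (mod 4), so (261/291) = +(291/261).
Reduce top mod 261: now compute (30/261).
Pull out 2: since 261 ≡ 5 (mod 8), (2/261) = -1.
Reciprocity: 15 ≡ 3 and 261 ≡ 1 (mod 4), so (15/261) = +(261/15).
Reduce top mod 15: now compute (6/15).
Pull out 2: since 15 ≡ 7 (mod 8), (2/15) = +1.
Reciprocity: 3 ≡ 3 and 15 ≡ 3 (mod 4), so (3/15) = −(15/3).
Reduce top mod 3: now compute (0/3).
Top reduces to 0: gcd > 1, so the symbol is 0.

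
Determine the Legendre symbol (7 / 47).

Reciprocity: 7 ≡ 3 and 47 ≡ 3 (mod 4), so (7/47) = −(47/7).
Reduce top mod 7: now compute (5/7).
Reciprocity: 5 ≡ 1 and 7 ≡ 3 (mod 4), so (5/7) = +(7/5).
Reduce top mod 5: now compute (2/5).
Pull out 2: since 5 ≡ 5 (mod 8), (2/5) = -1.
Reached (1/5) = 1. Collecting the sign flips along the way, the symbol is +1.

1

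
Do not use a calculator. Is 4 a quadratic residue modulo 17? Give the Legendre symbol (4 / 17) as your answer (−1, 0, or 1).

1

Pull out 2^2: since 17 ≡ 1 (mod 8), (2/17) = +1, so (2/17)^2 = +1.
Reached (1/17) = 1. Collecting the sign flips along the way, the symbol is +1.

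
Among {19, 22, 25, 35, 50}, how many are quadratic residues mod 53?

(19/53) = -1 → non-residue.
(22/53) = -1 → non-residue.
(25/53) = +1 → QR.
(35/53) = -1 → non-residue.
(50/53) = -1 → non-residue.
Total quadratic residues among the 5: 1.

1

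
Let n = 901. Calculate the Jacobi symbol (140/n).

Pull out 2^2: since 901 ≡ 5 (mod 8), (2/901) = -1, so (2/901)^2 = +1.
Reciprocity: 35 ≡ 3 and 901 ≡ 1 (mod 4), so (35/901) = +(901/35).
Reduce top mod 35: now compute (26/35).
Pull out 2: since 35 ≡ 3 (mod 8), (2/35) = -1.
Reciprocity: 13 ≡ 1 and 35 ≡ 3 (mod 4), so (13/35) = +(35/13).
Reduce top mod 13: now compute (9/13).
Reciprocity: 9 ≡ 1 and 13 ≡ 1 (mod 4), so (9/13) = +(13/9).
Reduce top mod 9: now compute (4/9).
Pull out 2^2: since 9 ≡ 1 (mod 8), (2/9) = +1, so (2/9)^2 = +1.
Reached (1/9) = 1. Collecting the sign flips along the way, the symbol is -1.

-1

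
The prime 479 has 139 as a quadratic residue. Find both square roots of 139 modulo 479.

144, 335

Since 479 ≡ 3 (mod 4), a square root of 139 is 139^((479+1)/4) = 139^120 mod 479.
Repeated squaring: 139^2≡161, 139^4≡55, 139^8≡151, 139^16≡288, 139^32≡77, 139^64≡181 (mod 479).
139^120 = 139^(64+32+16+8) ≡ 144 (mod 479).
Check: 144² = 20736 ≡ 139 (mod 479). The two roots are 144 and 335.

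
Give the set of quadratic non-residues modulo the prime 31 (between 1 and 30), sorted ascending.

3,6,11,12,13,15,17,21,22,23,24,26,27,29,30

Square k = 1,…,15 (k and 31−k give the same square):
1²=1, 2²=4, 3²=9, 4²=16, 5²=25, 6²≡5, 7²≡18, 8²≡2, 9²≡19, 10²≡7, 11²≡28, 12²≡20, 13²≡14, 14²≡10, 15²≡8 (mod 31).
The residues are {1, 2, 4, 5, 7, 8, 9, 10, 14, 16, 18, 19, 20, 25, 28}; the non-residues are the remaining 15 nonzero classes.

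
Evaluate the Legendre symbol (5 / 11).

1

Reciprocity: 5 ≡ 1 and 11 ≡ 3 (mod 4), so (5/11) = +(11/5).
Reduce top mod 5: now compute (1/5).
Reached (1/5) = 1. Collecting the sign flips along the way, the symbol is +1.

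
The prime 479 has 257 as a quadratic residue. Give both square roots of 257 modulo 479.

Since 479 ≡ 3 (mod 4), a square root of 257 is 257^((479+1)/4) = 257^120 mod 479.
Repeated squaring: 257^2≡426, 257^4≡414, 257^8≡393, 257^16≡211, 257^32≡453, 257^64≡197 (mod 479).
257^120 = 257^(64+32+16+8) ≡ 89 (mod 479).
Check: 89² = 7921 ≡ 257 (mod 479). The two roots are 89 and 390.

89, 390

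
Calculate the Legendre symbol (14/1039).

1

Pull out 2: since 1039 ≡ 7 (mod 8), (2/1039) = +1.
Reciprocity: 7 ≡ 3 and 1039 ≡ 3 (mod 4), so (7/1039) = −(1039/7).
Reduce top mod 7: now compute (3/7).
Reciprocity: 3 ≡ 3 and 7 ≡ 3 (mod 4), so (3/7) = −(7/3).
Reduce top mod 3: now compute (1/3).
Reached (1/3) = 1. Collecting the sign flips along the way, the symbol is +1.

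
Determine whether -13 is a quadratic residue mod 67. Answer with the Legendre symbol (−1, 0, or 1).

1

First reduce: -13 ≡ 54 (mod 67).
Pull out 2: since 67 ≡ 3 (mod 8), (2/67) = -1.
Reciprocity: 27 ≡ 3 and 67 ≡ 3 (mod 4), so (27/67) = −(67/27).
Reduce top mod 27: now compute (13/27).
Reciprocity: 13 ≡ 1 and 27 ≡ 3 (mod 4), so (13/27) = +(27/13).
Reduce top mod 13: now compute (1/13).
Reached (1/13) = 1. Collecting the sign flips along the way, the symbol is +1.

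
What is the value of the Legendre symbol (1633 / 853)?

Euler's criterion: (1633/853) ≡ 780^426 (mod 853).
780^2 ≡ 211 (mod 853)
780^4 ≡ 165 (mod 853)
780^8 ≡ 782 (mod 853)
780^16 ≡ 776 (mod 853)
780^32 ≡ 811 (mod 853)
780^64 ≡ 58 (mod 853)
780^128 ≡ 805 (mod 853)
780^256 ≡ 598 (mod 853)
780^426 = 780^(256+128+32+8+2) ≡ 1 (mod 853).
Result is 1, so (1633/853) = 1.

1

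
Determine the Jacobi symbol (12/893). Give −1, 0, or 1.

Pull out 2^2: since 893 ≡ 5 (mod 8), (2/893) = -1, so (2/893)^2 = +1.
Reciprocity: 3 ≡ 3 and 893 ≡ 1 (mod 4), so (3/893) = +(893/3).
Reduce top mod 3: now compute (2/3).
Pull out 2: since 3 ≡ 3 (mod 8), (2/3) = -1.
Reached (1/3) = 1. Collecting the sign flips along the way, the symbol is -1.

-1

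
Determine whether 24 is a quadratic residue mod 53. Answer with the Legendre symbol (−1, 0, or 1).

1

Euler's criterion: (24/53) ≡ 24^26 (mod 53).
24^2 ≡ 46 (mod 53)
24^4 ≡ 49 (mod 53)
24^8 ≡ 16 (mod 53)
24^16 ≡ 44 (mod 53)
24^26 = 24^(16+8+2) ≡ 1 (mod 53).
Result is 1, so (24/53) = 1.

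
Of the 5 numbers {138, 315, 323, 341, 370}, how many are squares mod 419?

(138/419) = -1 → non-residue.
(315/419) = +1 → QR.
(323/419) = +1 → QR.
(341/419) = +1 → QR.
(370/419) = -1 → non-residue.
Total quadratic residues among the 5: 3.

3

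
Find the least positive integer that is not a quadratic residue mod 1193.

(2/1193) = +1, so 2 is a residue.
(3/1193) = −1, so 3 is the smallest positive non-residue mod 1193.

3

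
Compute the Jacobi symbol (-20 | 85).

First reduce: -20 ≡ 65 (mod 85).
Reciprocity: 65 ≡ 1 and 85 ≡ 1 (mod 4), so (65/85) = +(85/65).
Reduce top mod 65: now compute (20/65).
Pull out 2^2: since 65 ≡ 1 (mod 8), (2/65) = +1, so (2/65)^2 = +1.
Reciprocity: 5 ≡ 1 and 65 ≡ 1 (mod 4), so (5/65) = +(65/5).
Reduce top mod 5: now compute (0/5).
Top reduces to 0: gcd > 1, so the symbol is 0.

0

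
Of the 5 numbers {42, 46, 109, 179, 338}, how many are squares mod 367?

(42/367) = -1 → non-residue.
(46/367) = +1 → QR.
(109/367) = -1 → non-residue.
(179/367) = -1 → non-residue.
(338/367) = +1 → QR.
Total quadratic residues among the 5: 2.

2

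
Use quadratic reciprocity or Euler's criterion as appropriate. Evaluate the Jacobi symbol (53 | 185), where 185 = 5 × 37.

-1

Reciprocity: 53 ≡ 1 and 185 ≡ 1 (mod 4), so (53/185) = +(185/53).
Reduce top mod 53: now compute (26/53).
Pull out 2: since 53 ≡ 5 (mod 8), (2/53) = -1.
Reciprocity: 13 ≡ 1 and 53 ≡ 1 (mod 4), so (13/53) = +(53/13).
Reduce top mod 13: now compute (1/13).
Reached (1/13) = 1. Collecting the sign flips along the way, the symbol is -1.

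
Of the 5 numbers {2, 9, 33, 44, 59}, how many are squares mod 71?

(2/71) = +1 → QR.
(9/71) = +1 → QR.
(33/71) = -1 → non-residue.
(44/71) = -1 → non-residue.
(59/71) = -1 → non-residue.
Total quadratic residues among the 5: 2.

2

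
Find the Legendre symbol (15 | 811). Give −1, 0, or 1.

Reciprocity: 15 ≡ 3 and 811 ≡ 3 (mod 4), so (15/811) = −(811/15).
Reduce top mod 15: now compute (1/15).
Reached (1/15) = 1. Collecting the sign flips along the way, the symbol is -1.

-1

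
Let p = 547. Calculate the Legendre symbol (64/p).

Pull out 2^6: since 547 ≡ 3 (mod 8), (2/547) = -1, so (2/547)^6 = +1.
Reached (1/547) = 1. Collecting the sign flips along the way, the symbol is +1.

1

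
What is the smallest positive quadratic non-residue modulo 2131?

(2/2131) = −1, so 2 is the smallest positive non-residue mod 2131.

2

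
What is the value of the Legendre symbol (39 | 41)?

Reciprocity: 39 ≡ 3 and 41 ≡ 1 (mod 4), so (39/41) = +(41/39).
Reduce top mod 39: now compute (2/39).
Pull out 2: since 39 ≡ 7 (mod 8), (2/39) = +1.
Reached (1/39) = 1. Collecting the sign flips along the way, the symbol is +1.

1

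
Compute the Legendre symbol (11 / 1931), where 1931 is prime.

1

Reciprocity: 11 ≡ 3 and 1931 ≡ 3 (mod 4), so (11/1931) = −(1931/11).
Reduce top mod 11: now compute (6/11).
Pull out 2: since 11 ≡ 3 (mod 8), (2/11) = -1.
Reciprocity: 3 ≡ 3 and 11 ≡ 3 (mod 4), so (3/11) = −(11/3).
Reduce top mod 3: now compute (2/3).
Pull out 2: since 3 ≡ 3 (mod 8), (2/3) = -1.
Reached (1/3) = 1. Collecting the sign flips along the way, the symbol is +1.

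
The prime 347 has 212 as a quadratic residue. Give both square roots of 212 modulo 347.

Since 347 ≡ 3 (mod 4), a square root of 212 is 212^((347+1)/4) = 212^87 mod 347.
Repeated squaring: 212^2≡181, 212^4≡143, 212^8≡323, 212^16≡229, 212^32≡44, 212^64≡201 (mod 347).
212^87 = 212^(64+16+4+2+1) ≡ 40 (mod 347).
Check: 40² = 1600 ≡ 212 (mod 347). The two roots are 40 and 307.

40, 307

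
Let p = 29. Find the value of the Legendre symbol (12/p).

Euler's criterion: (12/29) ≡ 12^14 (mod 29).
12^2 ≡ 28 (mod 29)
12^4 ≡ 1 (mod 29)
12^8 ≡ 1 (mod 29)
12^14 = 12^(8+4+2) ≡ 28 (mod 29).
Result is 28 ≡ −1, so (12/29) = −1.

-1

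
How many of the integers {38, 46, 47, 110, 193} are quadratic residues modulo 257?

2

(38/257) = -1 → non-residue.
(46/257) = +1 → QR.
(47/257) = -1 → non-residue.
(110/257) = -1 → non-residue.
(193/257) = +1 → QR.
Total quadratic residues among the 5: 2.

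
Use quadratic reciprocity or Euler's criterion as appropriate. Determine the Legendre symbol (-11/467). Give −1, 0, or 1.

1

First reduce: -11 ≡ 456 (mod 467).
Pull out 2^3: since 467 ≡ 3 (mod 8), (2/467) = -1, so (2/467)^3 = -1.
Reciprocity: 57 ≡ 1 and 467 ≡ 3 (mod 4), so (57/467) = +(467/57).
Reduce top mod 57: now compute (11/57).
Reciprocity: 11 ≡ 3 and 57 ≡ 1 (mod 4), so (11/57) = +(57/11).
Reduce top mod 11: now compute (2/11).
Pull out 2: since 11 ≡ 3 (mod 8), (2/11) = -1.
Reached (1/11) = 1. Collecting the sign flips along the way, the symbol is +1.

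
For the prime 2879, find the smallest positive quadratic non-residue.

(2/2879) = +1, so 2 is a residue.
(3/2879) = +1, so 3 is a residue.
(4/2879) = +1, so 4 is a residue.
(5/2879) = +1, so 5 is a residue.
(6/2879) = +1, so 6 is a residue.
(7/2879) = −1, so 7 is the smallest positive non-residue mod 2879.

7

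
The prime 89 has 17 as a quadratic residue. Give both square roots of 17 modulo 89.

89 ≡ 1 (mod 4), so we find a root by search.
Trying successive values, 27² = 729 ≡ 17 (mod 89). The other root is 89 − 27 = 62.

27, 62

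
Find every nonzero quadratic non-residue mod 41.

3, 6, 7, 11, 12, 13, 14, 15, 17, 19, 22, 24, 26, 27, 28, 29, 30, 34, 35, 38

Square k = 1,…,20 (k and 41−k give the same square):
1²=1, 2²=4, 3²=9, 4²=16, 5²=25, 6²=36, 7²≡8, 8²≡23, 9²≡40, 10²≡18, 11²≡39, 12²≡21, 13²≡5, 14²≡32, 15²≡20, 16²≡10, 17²≡2, 18²≡37, 19²≡33, 20²≡31 (mod 41).
The residues are {1, 2, 4, 5, 8, 9, 10, 16, 18, 20, 21, 23, 25, 31, 32, 33, 36, 37, 39, 40}; the non-residues are the remaining 20 nonzero classes.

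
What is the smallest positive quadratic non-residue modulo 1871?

(2/1871) = +1, so 2 is a residue.
(3/1871) = +1, so 3 is a residue.
(4/1871) = +1, so 4 is a residue.
(5/1871) = +1, so 5 is a residue.
(6/1871) = +1, so 6 is a residue.
(7/1871) = −1, so 7 is the smallest positive non-residue mod 1871.

7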